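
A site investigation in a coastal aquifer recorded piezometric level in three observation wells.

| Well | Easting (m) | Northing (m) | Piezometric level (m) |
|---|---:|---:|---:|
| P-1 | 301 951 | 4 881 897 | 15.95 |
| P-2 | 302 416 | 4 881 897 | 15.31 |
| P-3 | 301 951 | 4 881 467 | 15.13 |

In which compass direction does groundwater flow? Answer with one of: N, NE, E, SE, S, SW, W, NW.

SE

∂h/∂x = (15.31 − 15.95) / (302416 − 301951) = -0.001376
∂h/∂y = (15.13 − 15.95) / (4881467 − 4881897) = +0.001907
Flow = −∇h = (+0.001376 east, -0.001907 north), which points southeast.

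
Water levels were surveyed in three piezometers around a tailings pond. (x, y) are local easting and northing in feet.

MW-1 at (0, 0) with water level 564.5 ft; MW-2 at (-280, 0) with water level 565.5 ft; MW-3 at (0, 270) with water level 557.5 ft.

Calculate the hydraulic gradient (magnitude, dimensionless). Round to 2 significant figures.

∂h/∂x = (565.5 − 564.5) / (-280 − 0) = -0.003571
∂h/∂y = (557.5 − 564.5) / (270 − 0) = -0.02593
|∇h| = √(-0.003571² + -0.02593²) = 0.02617

0.026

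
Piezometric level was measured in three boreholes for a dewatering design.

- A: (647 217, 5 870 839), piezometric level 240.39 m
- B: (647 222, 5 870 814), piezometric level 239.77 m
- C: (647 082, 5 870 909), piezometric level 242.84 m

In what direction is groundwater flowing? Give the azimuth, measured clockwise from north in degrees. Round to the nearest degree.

With h = a·x + b·y + c and A as origin, the differences give:
  5·a + (-25)·b = -0.62
  (-135)·a + 70·b = +2.45
Eliminate b (×70 and ×(-25), subtract): -3025·a = 17.850 → a = ∂h/∂x = -0.005901
Back-substitute: b = ∂h/∂y = +0.02362.
Flow direction (−∇h) has components (+0.005901 E, -0.02362 N).
Azimuth = atan2(E, N) = atan2(+0.005901, -0.02362) = 166.0° ≈ 166°.

166°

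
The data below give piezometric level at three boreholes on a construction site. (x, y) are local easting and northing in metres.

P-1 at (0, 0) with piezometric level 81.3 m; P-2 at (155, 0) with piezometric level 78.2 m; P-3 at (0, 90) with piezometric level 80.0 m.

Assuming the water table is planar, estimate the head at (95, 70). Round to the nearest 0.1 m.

∂h/∂x = (78.2 − 81.3) / (155 − 0) = -0.02000
∂h/∂y = (80.0 − 81.3) / (90 − 0) = -0.01444
h(95, 70) = 81.3 + (-0.02000)·(95) + (-0.01444)·(70) = 81.3 -1.900 -1.011 = 78.389 m.

78.4 m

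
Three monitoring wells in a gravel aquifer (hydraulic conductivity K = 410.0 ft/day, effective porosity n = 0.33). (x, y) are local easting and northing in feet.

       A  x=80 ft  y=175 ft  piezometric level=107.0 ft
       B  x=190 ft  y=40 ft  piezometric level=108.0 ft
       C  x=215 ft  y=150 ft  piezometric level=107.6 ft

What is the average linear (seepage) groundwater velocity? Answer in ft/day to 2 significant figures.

With h = a·x + b·y + c and A as origin, the differences give:
  110·a + (-135)·b = +1.0
  135·a + (-25)·b = +0.6
Eliminate b (×(-25) and ×(-135), subtract): 15475·a = 56.00 → a = ∂h/∂x = +0.003619
Back-substitute: b = ∂h/∂y = -0.004459.
|∇h| = √(0.003619² + -0.004459²) = 0.005743
Seepage velocity v = K·i/n = 410.0 × 0.005743 / 0.33 = 7.135 ft/day.

7.1 ft/day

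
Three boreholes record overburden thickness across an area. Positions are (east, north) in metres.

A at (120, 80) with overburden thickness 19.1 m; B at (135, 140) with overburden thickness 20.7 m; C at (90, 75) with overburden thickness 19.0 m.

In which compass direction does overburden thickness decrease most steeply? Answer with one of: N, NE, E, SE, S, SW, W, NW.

Taking A as reference: B−A = (15, 60, +1.6); C−A = (-30, -5, -0.1).
Solve a·Δx + b·Δy = Δd: det = 15·(-5) − (-30)·60 = 1725.
∂d/∂x = [(+1.6)·(-5) − (-0.1)·60] / 1725 = -0.001159
∂d/∂y = [15·(-0.1) − (-30)·(+1.6)] / 1725 = +0.02696
Steepest decrease is along −∇f = (+0.001159 E, -0.02696 N) → south.

S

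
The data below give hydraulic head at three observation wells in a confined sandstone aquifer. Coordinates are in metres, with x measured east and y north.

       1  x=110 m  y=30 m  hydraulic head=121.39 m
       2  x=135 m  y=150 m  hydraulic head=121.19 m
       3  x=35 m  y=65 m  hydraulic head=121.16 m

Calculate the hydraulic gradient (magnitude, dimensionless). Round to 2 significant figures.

With h = a·x + b·y + c and 1 as origin, the differences give:
  25·a + 120·b = -0.20
  (-75)·a + 35·b = -0.23
Eliminate b (×35 and ×120, subtract): 9875·a = 20.600 → a = ∂h/∂x = +0.002086
Back-substitute: b = ∂h/∂y = -0.002101.
|∇h| = √(0.002086² + -0.002101²) = 0.002961

0.0030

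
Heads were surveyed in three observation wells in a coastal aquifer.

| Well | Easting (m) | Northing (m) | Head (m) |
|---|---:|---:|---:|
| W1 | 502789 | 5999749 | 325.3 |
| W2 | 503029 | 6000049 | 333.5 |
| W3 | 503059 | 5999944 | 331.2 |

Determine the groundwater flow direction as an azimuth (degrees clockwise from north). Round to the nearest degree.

192°

Three-point gradient (reference W1): Δ to W2 = (240, 300, +8.2), Δ to W3 = (270, 195, +5.9).
∂h/∂x = +0.005000, ∂h/∂y = +0.02333 (det = -34200).
Flow direction (−∇h) has components (-0.005000 E, -0.02333 N).
Azimuth = atan2(E, N) = atan2(-0.005000, -0.02333) = 192.1° ≈ 192°.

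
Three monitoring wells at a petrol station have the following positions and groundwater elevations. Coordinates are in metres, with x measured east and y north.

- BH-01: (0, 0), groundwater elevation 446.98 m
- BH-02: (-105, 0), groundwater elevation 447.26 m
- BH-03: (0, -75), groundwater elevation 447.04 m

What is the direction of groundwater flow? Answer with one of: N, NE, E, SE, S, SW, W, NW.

E

∂h/∂x = (447.26 − 446.98) / (-105 − 0) = -0.002667
∂h/∂y = (447.04 − 446.98) / (-75 − 0) = -0.0008000
Flow = −∇h = (+0.002667 east, +0.0008000 north), which points east.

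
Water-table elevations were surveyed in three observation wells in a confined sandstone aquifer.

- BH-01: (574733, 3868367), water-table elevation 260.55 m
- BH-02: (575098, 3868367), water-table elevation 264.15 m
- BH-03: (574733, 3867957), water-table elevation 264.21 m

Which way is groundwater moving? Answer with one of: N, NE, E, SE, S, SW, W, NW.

∂h/∂x = (264.15 − 260.55) / (575098 − 574733) = +0.009863
∂h/∂y = (264.21 − 260.55) / (3867957 − 3868367) = -0.008927
Flow = −∇h = (-0.009863 east, +0.008927 north), which points northwest.

NW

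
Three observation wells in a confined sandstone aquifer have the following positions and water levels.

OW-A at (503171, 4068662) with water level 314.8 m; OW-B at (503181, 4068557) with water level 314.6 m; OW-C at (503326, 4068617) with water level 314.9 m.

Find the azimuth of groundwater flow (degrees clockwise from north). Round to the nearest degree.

211°

Differences from OW-A: to OW-B (Δx, Δy, Δh) = (10, -105, -0.2); to OW-C = (155, -45, +0.1).
Determinant of the coordinate differences = 10·(-45) − 155·(-105) = 15825.
∂h/∂x = [(-0.2)·(-45) − (+0.1)·(-105)] / 15825 = +0.001232
∂h/∂y = [10·(+0.1) − 155·(-0.2)] / 15825 = +0.002022
Flow direction (−∇h) has components (-0.001232 E, -0.002022 N).
Azimuth = atan2(E, N) = atan2(-0.001232, -0.002022) = 211.4° ≈ 211°.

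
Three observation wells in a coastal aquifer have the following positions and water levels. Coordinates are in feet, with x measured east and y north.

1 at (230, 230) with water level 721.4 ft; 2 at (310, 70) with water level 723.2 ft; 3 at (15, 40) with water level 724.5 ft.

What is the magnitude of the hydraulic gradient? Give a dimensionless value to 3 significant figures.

0.0132

With h = a·x + b·y + c and 1 as origin, the differences give:
  80·a + (-160)·b = +1.8
  (-215)·a + (-190)·b = +3.1
Eliminate b (×(-190) and ×(-160), subtract): -49600·a = 154.00 → a = ∂h/∂x = -0.003105
Back-substitute: b = ∂h/∂y = -0.01280.
|∇h| = √(-0.003105² + -0.01280²) = 0.01317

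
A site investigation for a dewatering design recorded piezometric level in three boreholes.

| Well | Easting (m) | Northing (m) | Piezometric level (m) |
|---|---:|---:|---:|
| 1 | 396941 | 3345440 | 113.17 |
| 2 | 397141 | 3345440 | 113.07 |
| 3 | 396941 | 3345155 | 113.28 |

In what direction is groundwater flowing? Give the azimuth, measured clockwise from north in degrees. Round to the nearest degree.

052°

∂h/∂x = (113.07 − 113.17) / (397141 − 396941) = -0.0005000
∂h/∂y = (113.28 − 113.17) / (3345155 − 3345440) = -0.0003860
Flow direction (−∇h) has components (+0.0005000 E, +0.0003860 N).
Azimuth = atan2(E, N) = atan2(+0.0005000, +0.0003860) = 52.3° ≈ 052°.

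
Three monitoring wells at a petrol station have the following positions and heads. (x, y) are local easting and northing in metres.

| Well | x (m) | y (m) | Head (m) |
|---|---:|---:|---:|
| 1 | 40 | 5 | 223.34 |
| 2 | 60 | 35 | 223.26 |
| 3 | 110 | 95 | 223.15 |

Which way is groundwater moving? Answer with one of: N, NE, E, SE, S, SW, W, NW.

Differences from 1: to 2 (Δx, Δy, Δh) = (20, 30, -0.08); to 3 = (70, 90, -0.19).
Determinant of the coordinate differences = 20·90 − 70·30 = -300.
∂h/∂x = [(-0.08)·90 − (-0.19)·30] / -300 = +0.005000
∂h/∂y = [20·(-0.19) − 70·(-0.08)] / -300 = -0.006000
Flow = −∇h = (-0.005000 east, +0.006000 north), which points northwest.

NW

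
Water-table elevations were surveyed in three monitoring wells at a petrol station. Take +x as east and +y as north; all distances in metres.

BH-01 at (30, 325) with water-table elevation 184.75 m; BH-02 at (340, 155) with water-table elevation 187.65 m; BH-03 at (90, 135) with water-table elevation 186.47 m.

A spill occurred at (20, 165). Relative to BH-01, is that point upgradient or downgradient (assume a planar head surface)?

upgradient

With h = a·x + b·y + c and BH-01 as origin, the differences give:
  310·a + (-170)·b = +2.90
  60·a + (-190)·b = +1.72
Eliminate b (×(-190) and ×(-170), subtract): -48700·a = -258.600 → a = ∂h/∂x = +0.005310
Back-substitute: b = ∂h/∂y = -0.007376.
Head at (20, 165) = 184.75 + (+0.005310)·(-10) + (-0.007376)·(-160) = 185.88 m.
That is higher than the 184.75 m at BH-01, so the point is upgradient.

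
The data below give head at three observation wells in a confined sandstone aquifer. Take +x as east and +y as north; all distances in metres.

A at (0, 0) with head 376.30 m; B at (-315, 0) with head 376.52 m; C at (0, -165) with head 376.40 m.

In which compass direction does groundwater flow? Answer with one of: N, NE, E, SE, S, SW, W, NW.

∂h/∂x = (376.52 − 376.30) / (-315 − 0) = -0.0006984
∂h/∂y = (376.40 − 376.30) / (-165 − 0) = -0.0006061
Flow = −∇h = (+0.0006984 east, +0.0006061 north), which points northeast.

NE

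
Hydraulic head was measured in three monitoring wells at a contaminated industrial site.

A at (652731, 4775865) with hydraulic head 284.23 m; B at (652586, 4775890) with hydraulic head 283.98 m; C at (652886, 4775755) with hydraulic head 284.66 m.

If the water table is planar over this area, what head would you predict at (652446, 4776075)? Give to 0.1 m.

Taking A as reference: B−A = (-145, 25, -0.25); C−A = (155, -110, +0.43).
Determinant of the coordinate differences = (-145)·(-110) − 155·25 = 12075.
∂h/∂x = [(-0.25)·(-110) − (+0.43)·25] / 12075 = +0.001387
∂h/∂y = [(-145)·(+0.43) − 155·(-0.25)] / 12075 = -0.001954
h(652446, 4776075) = 284.23 + (+0.001387)·(-285) + (-0.001954)·(210) = 284.23 -0.395 -0.410 = 283.424 m.

283.4 m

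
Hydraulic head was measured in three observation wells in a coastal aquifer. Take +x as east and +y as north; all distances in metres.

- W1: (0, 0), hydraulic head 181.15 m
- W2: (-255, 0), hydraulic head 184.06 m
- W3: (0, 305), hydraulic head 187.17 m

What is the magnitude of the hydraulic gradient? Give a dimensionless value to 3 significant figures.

∂h/∂x = (184.06 − 181.15) / (-255 − 0) = -0.01141
∂h/∂y = (187.17 − 181.15) / (305 − 0) = +0.01974
|∇h| = √(-0.01141² + 0.01974²) = 0.0228

0.0228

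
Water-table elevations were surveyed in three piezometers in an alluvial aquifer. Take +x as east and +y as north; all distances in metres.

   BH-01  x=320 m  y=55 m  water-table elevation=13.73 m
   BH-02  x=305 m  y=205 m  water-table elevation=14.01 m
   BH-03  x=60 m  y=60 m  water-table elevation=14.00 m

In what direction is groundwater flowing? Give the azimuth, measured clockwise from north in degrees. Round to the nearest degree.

150°

Taking BH-01 as reference: BH-02−BH-01 = (-15, 150, +0.28); BH-03−BH-01 = (-260, 5, +0.27).
Solve a·Δx + b·Δy = Δh: det = (-15)·5 − (-260)·150 = 38925.
∂h/∂x = [(+0.28)·5 − (+0.27)·150] / 38925 = -0.001004
∂h/∂y = [(-15)·(+0.27) − (-260)·(+0.28)] / 38925 = +0.001766
Flow direction (−∇h) has components (+0.001004 E, -0.001766 N).
Azimuth = atan2(E, N) = atan2(+0.001004, -0.001766) = 150.4° ≈ 150°.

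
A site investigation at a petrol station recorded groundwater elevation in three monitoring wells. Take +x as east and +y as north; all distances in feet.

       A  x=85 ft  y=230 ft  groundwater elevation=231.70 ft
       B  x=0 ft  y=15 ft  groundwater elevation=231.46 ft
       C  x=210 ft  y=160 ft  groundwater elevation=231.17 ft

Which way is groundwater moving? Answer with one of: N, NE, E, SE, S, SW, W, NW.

SE

With h = a·x + b·y + c and A as origin, the differences give:
  (-85)·a + (-215)·b = -0.24
  125·a + (-70)·b = -0.53
Eliminate b (×(-70) and ×(-215), subtract): 32825·a = -97.150 → a = ∂h/∂x = -0.002960
Back-substitute: b = ∂h/∂y = +0.002286.
Flow = −∇h = (+0.002960 east, -0.002286 north), which points southeast.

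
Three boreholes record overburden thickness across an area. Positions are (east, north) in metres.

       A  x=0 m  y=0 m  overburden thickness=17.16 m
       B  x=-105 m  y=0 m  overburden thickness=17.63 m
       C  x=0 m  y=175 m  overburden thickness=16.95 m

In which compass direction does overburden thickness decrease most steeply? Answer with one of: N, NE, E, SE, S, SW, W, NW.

E

∂d/∂x = (17.63 − 17.16) / (-105 − 0) = -0.004476
∂d/∂y = (16.95 − 17.16) / (175 − 0) = -0.001200
Steepest decrease is along −∇f = (+0.004476 E, +0.001200 N) → east.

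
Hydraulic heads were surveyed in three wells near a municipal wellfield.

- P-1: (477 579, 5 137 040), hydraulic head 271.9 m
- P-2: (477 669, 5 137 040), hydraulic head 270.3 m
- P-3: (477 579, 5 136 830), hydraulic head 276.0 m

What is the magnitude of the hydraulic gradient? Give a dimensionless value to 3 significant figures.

∂h/∂x = (270.3 − 271.9) / (477669 − 477579) = -0.01778
∂h/∂y = (276.0 − 271.9) / (5136830 − 5137040) = -0.01952
|∇h| = √(-0.01778² + -0.01952²) = 0.0264

0.0264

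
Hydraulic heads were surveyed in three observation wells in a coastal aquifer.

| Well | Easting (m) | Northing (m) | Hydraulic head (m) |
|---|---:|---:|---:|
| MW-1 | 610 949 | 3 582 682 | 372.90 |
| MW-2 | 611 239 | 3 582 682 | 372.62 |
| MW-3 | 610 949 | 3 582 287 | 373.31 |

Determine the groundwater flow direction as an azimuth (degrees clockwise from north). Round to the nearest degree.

∂h/∂x = (372.62 − 372.90) / (611239 − 610949) = -0.0009655
∂h/∂y = (373.31 − 372.90) / (3582287 − 3582682) = -0.001038
Flow direction (−∇h) has components (+0.0009655 E, +0.001038 N).
Azimuth = atan2(E, N) = atan2(+0.0009655, +0.001038) = 42.9° ≈ 043°.

043°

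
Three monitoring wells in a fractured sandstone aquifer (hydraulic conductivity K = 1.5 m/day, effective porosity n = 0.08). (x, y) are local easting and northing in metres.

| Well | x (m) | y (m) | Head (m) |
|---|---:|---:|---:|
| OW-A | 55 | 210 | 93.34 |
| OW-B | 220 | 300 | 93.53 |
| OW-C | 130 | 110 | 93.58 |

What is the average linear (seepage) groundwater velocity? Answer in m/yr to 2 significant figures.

Differences from OW-A: to OW-B (Δx, Δy, Δh) = (165, 90, +0.19); to OW-C = (75, -100, +0.24).
Determinant of the coordinate differences = 165·(-100) − 75·90 = -23250.
∂h/∂x = [(+0.19)·(-100) − (+0.24)·90] / -23250 = +0.001746
∂h/∂y = [165·(+0.24) − 75·(+0.19)] / -23250 = -0.001090
|∇h| = √(0.001746² + -0.001090²) = 0.002058
Seepage velocity v = K·i/n = 1.5 × 0.002058 / 0.08 = 0.03859 m/day = 14.09 m/yr.

14 m/yr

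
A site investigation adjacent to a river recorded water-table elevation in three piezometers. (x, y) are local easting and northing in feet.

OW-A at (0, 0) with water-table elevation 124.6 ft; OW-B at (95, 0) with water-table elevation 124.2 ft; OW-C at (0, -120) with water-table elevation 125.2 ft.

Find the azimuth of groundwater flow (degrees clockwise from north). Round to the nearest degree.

040°

∂h/∂x = (124.2 − 124.6) / (95 − 0) = -0.004211
∂h/∂y = (125.2 − 124.6) / (-120 − 0) = -0.005000
Flow direction (−∇h) has components (+0.004211 E, +0.005000 N).
Azimuth = atan2(E, N) = atan2(+0.004211, +0.005000) = 40.1° ≈ 040°.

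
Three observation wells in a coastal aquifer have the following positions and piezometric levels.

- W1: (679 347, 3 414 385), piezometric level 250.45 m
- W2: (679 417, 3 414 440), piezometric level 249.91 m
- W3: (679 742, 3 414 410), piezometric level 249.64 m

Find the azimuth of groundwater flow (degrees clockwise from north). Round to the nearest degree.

Differences from W1: to W2 (Δx, Δy, Δh) = (70, 55, -0.54); to W3 = (395, 25, -0.81).
Determinant of the coordinate differences = 70·25 − 395·55 = -19975.
∂h/∂x = [(-0.54)·25 − (-0.81)·55] / -19975 = -0.001554
∂h/∂y = [70·(-0.81) − 395·(-0.54)] / -19975 = -0.007840
Flow direction (−∇h) has components (+0.001554 E, +0.007840 N).
Azimuth = atan2(E, N) = atan2(+0.001554, +0.007840) = 11.2° ≈ 011°.

011°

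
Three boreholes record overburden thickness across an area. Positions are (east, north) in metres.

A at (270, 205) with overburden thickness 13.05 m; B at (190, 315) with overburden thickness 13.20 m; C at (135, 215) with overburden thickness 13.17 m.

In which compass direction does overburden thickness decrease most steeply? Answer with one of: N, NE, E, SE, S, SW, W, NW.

SE

Taking A as reference: B−A = (-80, 110, +0.15); C−A = (-135, 10, +0.12).
Determinant of the coordinate differences = (-80)·10 − (-135)·110 = 14050.
∂d/∂x = [(+0.15)·10 − (+0.12)·110] / 14050 = -0.0008327
∂d/∂y = [(-80)·(+0.12) − (-135)·(+0.15)] / 14050 = +0.0007580
Steepest decrease is along −∇f = (+0.0008327 E, -0.0007580 N) → southeast.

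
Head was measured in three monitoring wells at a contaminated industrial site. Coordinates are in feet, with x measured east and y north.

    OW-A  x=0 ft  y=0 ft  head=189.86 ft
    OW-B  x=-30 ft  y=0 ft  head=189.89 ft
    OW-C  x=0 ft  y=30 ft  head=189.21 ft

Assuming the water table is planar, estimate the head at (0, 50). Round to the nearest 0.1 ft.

∂h/∂x = (189.89 − 189.86) / (-30 − 0) = -0.0010000
∂h/∂y = (189.21 − 189.86) / (30 − 0) = -0.02167
h(0, 50) = 189.86 + (-0.0010000)·(0) + (-0.02167)·(50) = 189.86 -0.000 -1.083 = 188.777 ft.

188.8 ft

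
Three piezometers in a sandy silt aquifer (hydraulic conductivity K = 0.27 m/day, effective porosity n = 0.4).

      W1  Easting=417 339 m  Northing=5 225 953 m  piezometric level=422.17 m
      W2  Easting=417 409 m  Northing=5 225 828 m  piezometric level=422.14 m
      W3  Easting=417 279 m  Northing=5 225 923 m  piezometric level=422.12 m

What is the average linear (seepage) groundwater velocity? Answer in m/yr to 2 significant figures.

With h = a·x + b·y + c and W1 as origin, the differences give:
  70·a + (-125)·b = -0.03
  (-60)·a + (-30)·b = -0.05
Eliminate b (×(-30) and ×(-125), subtract): -9600·a = -5.350 → a = ∂h/∂x = +0.0005573
Back-substitute: b = ∂h/∂y = +0.0005521.
|∇h| = √(0.0005573² + 0.0005521²) = 0.0007845
Seepage velocity v = K·i/n = 0.27 × 0.0007845 / 0.4 = 0.0005295 m/day = 0.1934 m/yr.

0.19 m/yr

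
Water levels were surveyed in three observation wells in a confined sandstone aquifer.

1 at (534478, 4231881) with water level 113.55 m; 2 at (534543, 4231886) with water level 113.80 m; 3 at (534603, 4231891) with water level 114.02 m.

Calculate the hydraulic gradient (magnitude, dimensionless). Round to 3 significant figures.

Differences from 1: to 2 (Δx, Δy, Δh) = (65, 5, +0.25); to 3 = (125, 10, +0.47).
Determinant of the coordinate differences = 65·10 − 125·5 = 25.
∂h/∂x = [(+0.25)·10 − (+0.47)·5] / 25 = +0.006000
∂h/∂y = [65·(+0.47) − 125·(+0.25)] / 25 = -0.02800
|∇h| = √(0.006000² + -0.02800²) = 0.02864

0.0286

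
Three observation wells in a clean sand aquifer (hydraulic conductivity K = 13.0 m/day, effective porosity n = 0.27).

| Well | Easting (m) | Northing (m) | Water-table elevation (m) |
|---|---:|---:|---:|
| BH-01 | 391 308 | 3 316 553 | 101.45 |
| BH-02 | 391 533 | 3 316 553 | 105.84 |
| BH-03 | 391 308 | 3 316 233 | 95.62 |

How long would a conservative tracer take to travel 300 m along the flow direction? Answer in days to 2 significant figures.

∂h/∂x = (105.84 − 101.45) / (391533 − 391308) = +0.01951
∂h/∂y = (95.62 − 101.45) / (3316233 − 3316553) = +0.01822
|∇h| = √(0.01951² + 0.01822²) = 0.02669
Seepage velocity v = K·i/n = 13.0 × 0.02669 / 0.27 = 1.285 m/day.
t = 300 / 1.285 = 233.5 days.

230 days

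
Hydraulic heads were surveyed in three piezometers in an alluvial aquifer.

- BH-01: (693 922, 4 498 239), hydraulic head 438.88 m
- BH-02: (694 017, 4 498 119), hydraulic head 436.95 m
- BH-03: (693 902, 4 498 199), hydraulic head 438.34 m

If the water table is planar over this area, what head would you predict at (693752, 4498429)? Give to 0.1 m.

442.0 m

With h = a·x + b·y + c and BH-01 as origin, the differences give:
  95·a + (-120)·b = -1.93
  (-20)·a + (-40)·b = -0.54
Eliminate b (×(-40) and ×(-120), subtract): -6200·a = 12.400 → a = ∂h/∂x = -0.002000
Back-substitute: b = ∂h/∂y = +0.01450.
h(693752, 4498429) = 438.88 + (-0.002000)·(-170) + (+0.01450)·(190) = 438.88 +0.340 +2.755 = 441.975 m.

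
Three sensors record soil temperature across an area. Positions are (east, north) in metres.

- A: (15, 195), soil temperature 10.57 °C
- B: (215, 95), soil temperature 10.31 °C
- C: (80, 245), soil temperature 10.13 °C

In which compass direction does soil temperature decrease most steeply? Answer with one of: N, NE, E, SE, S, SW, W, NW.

With T = a·x + b·y + c and A as origin, the differences give:
  200·a + (-100)·b = -0.26
  65·a + 50·b = -0.44
Eliminate b (×50 and ×(-100), subtract): 16500·a = -57.000 → a = ∂T/∂x = -0.003455
Back-substitute: b = ∂T/∂y = -0.004309.
Steepest decrease is along −∇f = (+0.003455 E, +0.004309 N) → northeast.

NE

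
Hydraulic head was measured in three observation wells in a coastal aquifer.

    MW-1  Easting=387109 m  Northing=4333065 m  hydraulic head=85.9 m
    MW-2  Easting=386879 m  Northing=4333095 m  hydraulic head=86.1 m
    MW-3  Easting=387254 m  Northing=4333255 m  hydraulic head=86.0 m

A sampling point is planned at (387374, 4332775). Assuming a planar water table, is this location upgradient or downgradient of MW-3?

downgradient

Three-point gradient (reference MW-1): Δ to MW-2 = (-230, 30, +0.2), Δ to MW-3 = (145, 190, +0.1).
∂h/∂x = -0.0007284, ∂h/∂y = +0.001082 (det = -48050).
Head at (387374, 4332775) = 85.9 + (-0.0007284)·(265) + (+0.001082)·(-290) = 85.39 m.
That is lower than the 86.0 m at MW-3, so the point is downgradient.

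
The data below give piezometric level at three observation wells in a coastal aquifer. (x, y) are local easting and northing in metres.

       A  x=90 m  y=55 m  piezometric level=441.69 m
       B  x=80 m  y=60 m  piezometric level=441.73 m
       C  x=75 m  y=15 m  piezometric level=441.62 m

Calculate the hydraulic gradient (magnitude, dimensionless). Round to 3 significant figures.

0.00380

With h = a·x + b·y + c and A as origin, the differences give:
  (-10)·a + 5·b = +0.04
  (-15)·a + (-40)·b = -0.07
Eliminate b (×(-40) and ×5, subtract): 475·a = -1.250 → a = ∂h/∂x = -0.002632
Back-substitute: b = ∂h/∂y = +0.002737.
|∇h| = √(-0.002632² + 0.002737²) = 0.003797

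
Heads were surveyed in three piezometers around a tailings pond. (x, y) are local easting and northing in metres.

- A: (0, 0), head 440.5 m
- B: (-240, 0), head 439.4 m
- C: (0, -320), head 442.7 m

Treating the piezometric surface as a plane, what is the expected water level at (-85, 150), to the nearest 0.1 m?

∂h/∂x = (439.4 − 440.5) / (-240 − 0) = +0.004583
∂h/∂y = (442.7 − 440.5) / (-320 − 0) = -0.006875
h(-85, 150) = 440.5 + (+0.004583)·(-85) + (-0.006875)·(150) = 440.5 -0.390 -1.031 = 439.079 m.

439.1 m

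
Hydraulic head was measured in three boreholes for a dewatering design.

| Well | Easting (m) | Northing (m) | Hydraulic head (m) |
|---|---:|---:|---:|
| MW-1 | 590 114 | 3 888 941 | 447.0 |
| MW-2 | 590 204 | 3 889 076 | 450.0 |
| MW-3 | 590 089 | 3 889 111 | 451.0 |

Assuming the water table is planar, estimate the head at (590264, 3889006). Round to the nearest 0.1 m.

448.3 m

With h = a·x + b·y + c and MW-1 as origin, the differences give:
  90·a + 135·b = +3.0
  (-25)·a + 170·b = +4.0
Eliminate b (×170 and ×135, subtract): 18675·a = -30.00 → a = ∂h/∂x = -0.001606
Back-substitute: b = ∂h/∂y = +0.02329.
h(590264, 3889006) = 447.0 + (-0.001606)·(150) + (+0.02329)·(65) = 447.0 -0.241 +1.514 = 448.273 m.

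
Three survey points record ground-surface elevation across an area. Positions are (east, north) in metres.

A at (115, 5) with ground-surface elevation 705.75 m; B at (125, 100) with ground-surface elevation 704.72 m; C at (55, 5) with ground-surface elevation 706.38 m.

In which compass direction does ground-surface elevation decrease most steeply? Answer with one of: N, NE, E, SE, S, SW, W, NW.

NE

Differences from A: to B (Δx, Δy, Δh) = (10, 95, -1.03); to C = (-60, 0, +0.63).
Determinant of the coordinate differences = 10·0 − (-60)·95 = 5700.
∂z/∂x = [(-1.03)·0 − (+0.63)·95] / 5700 = -0.01050
∂z/∂y = [10·(+0.63) − (-60)·(-1.03)] / 5700 = -0.009737
Steepest decrease is along −∇f = (+0.01050 E, +0.009737 N) → northeast.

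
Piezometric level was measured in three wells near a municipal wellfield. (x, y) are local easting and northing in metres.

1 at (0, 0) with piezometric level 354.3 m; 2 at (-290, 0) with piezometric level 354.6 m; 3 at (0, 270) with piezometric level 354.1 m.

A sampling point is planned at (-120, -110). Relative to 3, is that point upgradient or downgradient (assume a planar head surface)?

∂h/∂x = (354.6 − 354.3) / (-290 − 0) = -0.001034
∂h/∂y = (354.1 − 354.3) / (270 − 0) = -0.0007407
Head at (-120, -110) = 354.3 + (-0.001034)·(-120) + (-0.0007407)·(-110) = 354.51 m.
That is higher than the 354.1 m at 3, so the point is upgradient.

upgradient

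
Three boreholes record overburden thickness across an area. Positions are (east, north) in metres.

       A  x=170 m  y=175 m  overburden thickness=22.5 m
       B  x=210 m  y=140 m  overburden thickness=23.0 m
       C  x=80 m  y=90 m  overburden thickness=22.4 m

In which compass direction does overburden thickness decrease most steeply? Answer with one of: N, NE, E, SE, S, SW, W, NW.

Differences from A: to B (Δx, Δy, Δh) = (40, -35, +0.5); to C = (-90, -85, -0.1).
Solve a·Δx + b·Δy = Δd: det = 40·(-85) − (-90)·(-35) = -6550.
∂d/∂x = [(+0.5)·(-85) − (-0.1)·(-35)] / -6550 = +0.007023
∂d/∂y = [40·(-0.1) − (-90)·(+0.5)] / -6550 = -0.006260
Steepest decrease is along −∇f = (-0.007023 E, +0.006260 N) → northwest.

NW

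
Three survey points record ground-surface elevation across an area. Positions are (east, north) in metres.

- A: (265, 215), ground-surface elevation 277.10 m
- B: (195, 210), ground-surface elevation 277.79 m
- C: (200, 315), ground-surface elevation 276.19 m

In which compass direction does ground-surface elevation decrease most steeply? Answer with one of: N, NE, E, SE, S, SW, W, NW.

Taking A as reference: B−A = (-70, -5, +0.69); C−A = (-65, 100, -0.91).
Solve a·Δx + b·Δy = Δz: det = (-70)·100 − (-65)·(-5) = -7325.
∂z/∂x = [(+0.69)·100 − (-0.91)·(-5)] / -7325 = -0.008799
∂z/∂y = [(-70)·(-0.91) − (-65)·(+0.69)] / -7325 = -0.01482
Steepest decrease is along −∇f = (+0.008799 E, +0.01482 N) → northeast.

NE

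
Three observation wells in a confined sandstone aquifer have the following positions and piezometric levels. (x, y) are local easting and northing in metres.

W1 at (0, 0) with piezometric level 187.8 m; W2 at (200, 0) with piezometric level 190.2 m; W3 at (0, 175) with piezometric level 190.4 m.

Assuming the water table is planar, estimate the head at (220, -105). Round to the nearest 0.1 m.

∂h/∂x = (190.2 − 187.8) / (200 − 0) = +0.01200
∂h/∂y = (190.4 − 187.8) / (175 − 0) = +0.01486
h(220, -105) = 187.8 + (+0.01200)·(220) + (+0.01486)·(-105) = 187.8 +2.640 -1.560 = 188.880 m.

188.9 m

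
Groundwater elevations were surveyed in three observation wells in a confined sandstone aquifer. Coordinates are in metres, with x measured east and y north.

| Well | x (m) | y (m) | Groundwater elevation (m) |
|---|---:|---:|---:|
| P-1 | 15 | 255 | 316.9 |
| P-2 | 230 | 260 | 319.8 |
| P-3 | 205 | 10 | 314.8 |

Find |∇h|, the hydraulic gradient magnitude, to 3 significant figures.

0.0228

With h = a·x + b·y + c and P-1 as origin, the differences give:
  215·a + 5·b = +2.9
  190·a + (-245)·b = -2.1
Eliminate b (×(-245) and ×5, subtract): -53625·a = -700.00 → a = ∂h/∂x = +0.01305
Back-substitute: b = ∂h/∂y = +0.01869.
|∇h| = √(0.01305² + 0.01869²) = 0.0228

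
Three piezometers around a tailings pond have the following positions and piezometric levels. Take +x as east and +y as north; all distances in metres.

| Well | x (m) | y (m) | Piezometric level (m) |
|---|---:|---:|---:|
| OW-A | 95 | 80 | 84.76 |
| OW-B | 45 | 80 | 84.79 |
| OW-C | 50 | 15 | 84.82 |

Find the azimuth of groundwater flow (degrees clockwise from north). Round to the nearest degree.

Taking OW-A as reference: OW-B−OW-A = (-50, 0, +0.03); OW-C−OW-A = (-45, -65, +0.06).
Determinant of the coordinate differences = (-50)·(-65) − (-45)·0 = 3250.
∂h/∂x = [(+0.03)·(-65) − (+0.06)·0] / 3250 = -0.0006000
∂h/∂y = [(-50)·(+0.06) − (-45)·(+0.03)] / 3250 = -0.0005077
Flow direction (−∇h) has components (+0.0006000 E, +0.0005077 N).
Azimuth = atan2(E, N) = atan2(+0.0006000, +0.0005077) = 49.8° ≈ 050°.

050°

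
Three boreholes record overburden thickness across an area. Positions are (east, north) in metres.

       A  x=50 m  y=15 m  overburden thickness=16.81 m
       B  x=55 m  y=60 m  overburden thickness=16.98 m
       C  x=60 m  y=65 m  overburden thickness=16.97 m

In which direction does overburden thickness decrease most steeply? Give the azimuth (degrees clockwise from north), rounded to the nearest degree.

Taking A as reference: B−A = (5, 45, +0.17); C−A = (10, 50, +0.16).
Solve a·Δx + b·Δy = Δd: det = 5·50 − 10·45 = -200.
∂d/∂x = [(+0.17)·50 − (+0.16)·45] / -200 = -0.006500
∂d/∂y = [5·(+0.16) − 10·(+0.17)] / -200 = +0.004500
Steepest decrease is along −∇f: components (+0.006500 E, -0.004500 N).
Azimuth = atan2(+0.006500, -0.004500) = 124.7° ≈ 125°.

125°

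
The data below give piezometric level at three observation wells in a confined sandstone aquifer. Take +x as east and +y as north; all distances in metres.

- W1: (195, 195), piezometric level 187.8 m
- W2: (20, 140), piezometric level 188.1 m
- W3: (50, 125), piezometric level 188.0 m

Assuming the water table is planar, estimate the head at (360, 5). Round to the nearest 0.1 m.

187.0 m

Differences from W1: to W2 (Δx, Δy, Δh) = (-175, -55, +0.3); to W3 = (-145, -70, +0.2).
Solve a·Δx + b·Δy = Δh: det = (-175)·(-70) − (-145)·(-55) = 4275.
∂h/∂x = [(+0.3)·(-70) − (+0.2)·(-55)] / 4275 = -0.002339
∂h/∂y = [(-175)·(+0.2) − (-145)·(+0.3)] / 4275 = +0.001988
h(360, 5) = 187.8 + (-0.002339)·(165) + (+0.001988)·(-190) = 187.8 -0.386 -0.378 = 187.036 m.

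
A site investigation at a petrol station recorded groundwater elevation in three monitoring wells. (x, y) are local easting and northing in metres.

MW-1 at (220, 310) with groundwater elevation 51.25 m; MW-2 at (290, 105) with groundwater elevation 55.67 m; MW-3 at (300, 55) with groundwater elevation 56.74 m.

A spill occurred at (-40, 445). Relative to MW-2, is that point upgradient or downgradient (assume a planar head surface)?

downgradient

Taking MW-1 as reference: MW-2−MW-1 = (70, -205, +4.42); MW-3−MW-1 = (80, -255, +5.49).
Determinant of the coordinate differences = 70·(-255) − 80·(-205) = -1450.
∂h/∂x = [(+4.42)·(-255) − (+5.49)·(-205)] / -1450 = +0.001138
∂h/∂y = [70·(+5.49) − 80·(+4.42)] / -1450 = -0.02117
Head at (-40, 445) = 51.25 + (+0.001138)·(-260) + (-0.02117)·(135) = 48.10 m.
That is lower than the 55.67 m at MW-2, so the point is downgradient.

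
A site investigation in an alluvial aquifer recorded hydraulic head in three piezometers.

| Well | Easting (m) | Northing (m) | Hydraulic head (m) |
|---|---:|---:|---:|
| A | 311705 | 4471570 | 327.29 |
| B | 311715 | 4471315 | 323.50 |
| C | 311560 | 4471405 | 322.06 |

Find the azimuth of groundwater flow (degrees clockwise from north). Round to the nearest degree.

230°

With h = a·x + b·y + c and A as origin, the differences give:
  10·a + (-255)·b = -3.79
  (-145)·a + (-165)·b = -5.23
Eliminate b (×(-165) and ×(-255), subtract): -38625·a = -708.300 → a = ∂h/∂x = +0.01834
Back-substitute: b = ∂h/∂y = +0.01558.
Flow direction (−∇h) has components (-0.01834 E, -0.01558 N).
Azimuth = atan2(E, N) = atan2(-0.01834, -0.01558) = 229.6° ≈ 230°.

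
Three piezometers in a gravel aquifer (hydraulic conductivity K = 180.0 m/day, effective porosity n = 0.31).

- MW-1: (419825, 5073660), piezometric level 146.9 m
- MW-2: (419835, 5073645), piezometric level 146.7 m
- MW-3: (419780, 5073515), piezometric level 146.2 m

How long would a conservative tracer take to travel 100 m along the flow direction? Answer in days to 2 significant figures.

15 days

Taking MW-1 as reference: MW-2−MW-1 = (10, -15, -0.2); MW-3−MW-1 = (-45, -145, -0.7).
Solve a·Δx + b·Δy = Δh: det = 10·(-145) − (-45)·(-15) = -2125.
∂h/∂x = [(-0.2)·(-145) − (-0.7)·(-15)] / -2125 = -0.008706
∂h/∂y = [10·(-0.7) − (-45)·(-0.2)] / -2125 = +0.007529
|∇h| = √(-0.008706² + 0.007529²) = 0.01151
Seepage velocity v = K·i/n = 180.0 × 0.01151 / 0.31 = 6.683 m/day.
t = 100 / 6.683 = 14.96 days.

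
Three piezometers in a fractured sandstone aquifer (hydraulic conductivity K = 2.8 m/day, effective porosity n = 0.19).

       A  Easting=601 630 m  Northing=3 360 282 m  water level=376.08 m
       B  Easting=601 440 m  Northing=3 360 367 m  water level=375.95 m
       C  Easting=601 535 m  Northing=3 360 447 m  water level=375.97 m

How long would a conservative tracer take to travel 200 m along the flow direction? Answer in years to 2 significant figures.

Taking A as reference: B−A = (-190, 85, -0.13); C−A = (-95, 165, -0.11).
Solve a·Δx + b·Δy = Δh: det = (-190)·165 − (-95)·85 = -23275.
∂h/∂x = [(-0.13)·165 − (-0.11)·85] / -23275 = +0.0005199
∂h/∂y = [(-190)·(-0.11) − (-95)·(-0.13)] / -23275 = -0.0003673
|∇h| = √(0.0005199² + -0.0003673²) = 0.0006366
Seepage velocity v = K·i/n = 2.8 × 0.0006366 / 0.19 = 0.009381 m/day.
t = 200 / 0.009381 = 2.132e+04 days = 58.4 years.

58 years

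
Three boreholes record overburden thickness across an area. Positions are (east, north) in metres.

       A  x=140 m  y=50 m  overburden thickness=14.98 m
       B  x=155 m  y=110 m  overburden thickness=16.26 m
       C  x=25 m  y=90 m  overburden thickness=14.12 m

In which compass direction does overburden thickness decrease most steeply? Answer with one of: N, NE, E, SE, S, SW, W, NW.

SW

With d = a·x + b·y + c and A as origin, the differences give:
  15·a + 60·b = +1.28
  (-115)·a + 40·b = -0.86
Eliminate b (×40 and ×60, subtract): 7500·a = 102.800 → a = ∂d/∂x = +0.01371
Back-substitute: b = ∂d/∂y = +0.01791.
Steepest decrease is along −∇f = (-0.01371 E, -0.01791 N) → southwest.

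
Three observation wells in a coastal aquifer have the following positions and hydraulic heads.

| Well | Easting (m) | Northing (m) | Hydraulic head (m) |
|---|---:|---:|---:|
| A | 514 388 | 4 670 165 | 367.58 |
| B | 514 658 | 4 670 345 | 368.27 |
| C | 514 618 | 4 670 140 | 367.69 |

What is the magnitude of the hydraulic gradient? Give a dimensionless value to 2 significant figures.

Differences from A: to B (Δx, Δy, Δh) = (270, 180, +0.69); to C = (230, -25, +0.11).
Determinant of the coordinate differences = 270·(-25) − 230·180 = -48150.
∂h/∂x = [(+0.69)·(-25) − (+0.11)·180] / -48150 = +0.0007695
∂h/∂y = [270·(+0.11) − 230·(+0.69)] / -48150 = +0.002679
|∇h| = √(0.0007695² + 0.002679²) = 0.002787

0.0028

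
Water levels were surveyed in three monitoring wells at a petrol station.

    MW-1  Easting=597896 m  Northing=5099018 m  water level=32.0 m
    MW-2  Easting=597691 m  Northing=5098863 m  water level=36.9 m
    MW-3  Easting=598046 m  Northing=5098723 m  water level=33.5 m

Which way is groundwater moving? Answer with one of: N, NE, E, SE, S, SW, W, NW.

Taking MW-1 as reference: MW-2−MW-1 = (-205, -155, +4.9); MW-3−MW-1 = (150, -295, +1.5).
Solve a·Δx + b·Δy = Δh: det = (-205)·(-295) − 150·(-155) = 83725.
∂h/∂x = [(+4.9)·(-295) − (+1.5)·(-155)] / 83725 = -0.01449
∂h/∂y = [(-205)·(+1.5) − 150·(+4.9)] / 83725 = -0.01245
Flow = −∇h = (+0.01449 east, +0.01245 north), which points northeast.

NE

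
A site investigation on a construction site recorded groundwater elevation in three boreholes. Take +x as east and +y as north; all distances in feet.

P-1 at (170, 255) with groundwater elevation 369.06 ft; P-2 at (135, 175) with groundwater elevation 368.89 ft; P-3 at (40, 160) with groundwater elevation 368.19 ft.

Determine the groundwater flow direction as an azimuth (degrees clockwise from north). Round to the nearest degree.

279°

Taking P-1 as reference: P-2−P-1 = (-35, -80, -0.17); P-3−P-1 = (-130, -95, -0.87).
Determinant of the coordinate differences = (-35)·(-95) − (-130)·(-80) = -7075.
∂h/∂x = [(-0.17)·(-95) − (-0.87)·(-80)] / -7075 = +0.007555
∂h/∂y = [(-35)·(-0.87) − (-130)·(-0.17)] / -7075 = -0.001180
Flow direction (−∇h) has components (-0.007555 E, +0.001180 N).
Azimuth = atan2(E, N) = atan2(-0.007555, +0.001180) = 278.9° ≈ 279°.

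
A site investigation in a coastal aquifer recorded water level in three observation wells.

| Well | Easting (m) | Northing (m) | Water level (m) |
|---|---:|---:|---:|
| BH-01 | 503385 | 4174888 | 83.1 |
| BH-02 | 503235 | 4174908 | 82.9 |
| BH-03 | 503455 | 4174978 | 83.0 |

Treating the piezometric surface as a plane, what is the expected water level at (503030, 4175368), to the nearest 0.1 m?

81.8 m

Taking BH-01 as reference: BH-02−BH-01 = (-150, 20, -0.2); BH-03−BH-01 = (70, 90, -0.1).
Solve a·Δx + b·Δy = Δh: det = (-150)·90 − 70·20 = -14900.
∂h/∂x = [(-0.2)·90 − (-0.1)·20] / -14900 = +0.001074
∂h/∂y = [(-150)·(-0.1) − 70·(-0.2)] / -14900 = -0.001946
h(503030, 4175368) = 83.1 + (+0.001074)·(-355) + (-0.001946)·(480) = 83.1 -0.381 -0.934 = 81.785 m.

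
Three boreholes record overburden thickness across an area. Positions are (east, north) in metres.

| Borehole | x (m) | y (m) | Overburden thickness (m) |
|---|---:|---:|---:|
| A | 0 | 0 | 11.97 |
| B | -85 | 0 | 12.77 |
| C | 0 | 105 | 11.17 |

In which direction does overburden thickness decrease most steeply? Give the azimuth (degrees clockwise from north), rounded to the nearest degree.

051°

∂d/∂x = (12.77 − 11.97) / (-85 − 0) = -0.009412
∂d/∂y = (11.17 − 11.97) / (105 − 0) = -0.007619
Steepest decrease is along −∇f: components (+0.009412 E, +0.007619 N).
Azimuth = atan2(+0.009412, +0.007619) = 51.0° ≈ 051°.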